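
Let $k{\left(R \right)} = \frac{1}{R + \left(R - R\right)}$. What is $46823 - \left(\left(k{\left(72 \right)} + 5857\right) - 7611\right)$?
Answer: $\frac{3497543}{72} \approx 48577.0$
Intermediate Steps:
$k{\left(R \right)} = \frac{1}{R}$ ($k{\left(R \right)} = \frac{1}{R + 0} = \frac{1}{R}$)
$46823 - \left(\left(k{\left(72 \right)} + 5857\right) - 7611\right) = 46823 - \left(\left(\frac{1}{72} + 5857\right) - 7611\right) = 46823 - \left(\frac{421705}{72} - 7611\right) = 46823 - - \frac{126287}{72} = 46823 + \frac{126287}{72} = \frac{3497543}{72}$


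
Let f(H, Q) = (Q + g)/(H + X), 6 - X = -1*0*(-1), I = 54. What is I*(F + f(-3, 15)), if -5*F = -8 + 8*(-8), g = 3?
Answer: 5508/5 ≈ 1101.6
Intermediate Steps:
F = 72/5 (F = -(-8 + 8*(-8))/5 = -(-8 - 64)/5 = -1/5*(-72) = 72/5 ≈ 14.400)
X = 6 (X = 6 - (-1*0)*(-1) = 6 - 0*(-1) = 6 - 1*0 = 6 + 0 = 6)
f(H, Q) = (3 + Q)/(6 + H) (f(H, Q) = (Q + 3)/(H + 6) = (3 + Q)/(6 + H))
I*(F + f(-3, 15)) = 54*(72/5 + (3 + 15)/(6 - 3)) = 54*(72/5 + 18/3) = 54*(72/5 + (1/3)*18) = 54*(72/5 + 6) = 54*(102/5) = 5508/5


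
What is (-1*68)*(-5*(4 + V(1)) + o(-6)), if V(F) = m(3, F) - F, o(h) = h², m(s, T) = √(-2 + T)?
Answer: -1428 + 340*I ≈ -1428.0 + 340.0*I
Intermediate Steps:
V(F) = √(-2 + F) - F
(-1*68)*(-5*(4 + V(1)) + o(-6)) = (-1*68)*(-5*(4 + (√(-2 + 1) - 1*1)) + (-6)²) = -68*(-5*(4 + (√(-1) - 1)) + 36) = -68*(-5*(4 + (I - 1)) + 36) = -68*(-5*(4 + (-1 + I)) + 36) = -68*(-5*(3 + I) + 36) = -68*((-15 - 5*I) + 36) = -68*(21 - 5*I) = -1428 + 340*I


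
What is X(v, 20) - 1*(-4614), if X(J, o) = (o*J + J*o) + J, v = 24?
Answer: 5598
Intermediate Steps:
X(J, o) = J + 2*J*o (X(J, o) = (J*o + J*o) + J = 2*J*o + J = J + 2*J*o)
X(v, 20) - 1*(-4614) = 24*(1 + 2*20) - 1*(-4614) = 24*(1 + 40) + 4614 = 24*41 + 4614 = 984 + 4614 = 5598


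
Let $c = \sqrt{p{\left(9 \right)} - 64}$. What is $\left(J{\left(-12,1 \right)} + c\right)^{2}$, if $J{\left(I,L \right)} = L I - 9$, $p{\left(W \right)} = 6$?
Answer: $\left(21 - i \sqrt{58}\right)^{2} \approx 383.0 - 319.86 i$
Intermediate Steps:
$J{\left(I,L \right)} = -9 + I L$ ($J{\left(I,L \right)} = I L - 9 = -9 + I L$)
$c = i \sqrt{58}$ ($c = \sqrt{6 - 64} = \sqrt{-58} = i \sqrt{58} \approx 7.6158 i$)
$\left(J{\left(-12,1 \right)} + c\right)^{2} = \left(\left(-9 - 12\right) + i \sqrt{58}\right)^{2} = \left(-21 + i \sqrt{58}\right)^{2}$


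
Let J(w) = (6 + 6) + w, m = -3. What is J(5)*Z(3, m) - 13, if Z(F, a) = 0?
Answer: -13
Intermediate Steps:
J(w) = 12 + w
J(5)*Z(3, m) - 13 = (12 + 5)*0 - 13 = 17*0 - 13 = 0 - 13 = -13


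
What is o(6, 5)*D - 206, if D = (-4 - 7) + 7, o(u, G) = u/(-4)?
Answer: -200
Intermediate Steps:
o(u, G) = -u/4 (o(u, G) = u*(-¼) = -u/4)
D = -4 (D = -11 + 7 = -4)
o(6, 5)*D - 206 = -¼*6*(-4) - 206 = -3/2*(-4) - 206 = 6 - 206 = -200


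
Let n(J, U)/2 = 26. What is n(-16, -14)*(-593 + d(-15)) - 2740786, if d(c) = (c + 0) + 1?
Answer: -2772350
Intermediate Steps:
n(J, U) = 52 (n(J, U) = 2*26 = 52)
d(c) = 1 + c (d(c) = c + 1 = 1 + c)
n(-16, -14)*(-593 + d(-15)) - 2740786 = 52*(-593 + (1 - 15)) - 2740786 = 52*(-593 - 14) - 2740786 = 52*(-607) - 2740786 = -31564 - 2740786 = -2772350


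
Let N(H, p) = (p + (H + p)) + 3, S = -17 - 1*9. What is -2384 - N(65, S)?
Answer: -2400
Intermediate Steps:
S = -26 (S = -17 - 9 = -26)
N(H, p) = 3 + H + 2*p (N(H, p) = (H + 2*p) + 3 = 3 + H + 2*p)
-2384 - N(65, S) = -2384 - (3 + 65 + 2*(-26)) = -2384 - (3 + 65 - 52) = -2384 - 1*16 = -2384 - 16 = -2400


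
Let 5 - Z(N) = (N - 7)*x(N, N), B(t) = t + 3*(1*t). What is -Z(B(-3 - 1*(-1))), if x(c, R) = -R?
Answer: -125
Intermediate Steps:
B(t) = 4*t (B(t) = t + 3*t = 4*t)
Z(N) = 5 + N*(-7 + N) (Z(N) = 5 - (N - 7)*(-N) = 5 - (-7 + N)*(-N) = 5 - (-1)*N*(-7 + N) = 5 + N*(-7 + N))
-Z(B(-3 - 1*(-1))) = -(5 + (4*(-3 - 1*(-1)))**2 - 28*(-3 - 1*(-1))) = -(5 + (4*(-3 + 1))**2 - 28*(-3 + 1)) = -(5 + (4*(-2))**2 - 28*(-2)) = -(5 + (-8)**2 - 7*(-8)) = -(5 + 64 + 56) = -1*125 = -125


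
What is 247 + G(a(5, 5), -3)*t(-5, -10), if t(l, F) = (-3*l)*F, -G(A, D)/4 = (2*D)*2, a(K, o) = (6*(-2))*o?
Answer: -6953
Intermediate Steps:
a(K, o) = -12*o
G(A, D) = -16*D (G(A, D) = -4*2*D*2 = -16*D)
t(l, F) = -3*F*l
247 + G(a(5, 5), -3)*t(-5, -10) = 247 + (-16*(-3))*(-3*(-10)*(-5)) = 247 + 48*(-150) = 247 - 7200 = -6953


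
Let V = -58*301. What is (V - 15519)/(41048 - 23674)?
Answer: -4711/2482 ≈ -1.8981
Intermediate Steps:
V = -17458
(V - 15519)/(41048 - 23674) = (-17458 - 15519)/(41048 - 23674) = -32977/17374 = -32977*1/17374 = -4711/2482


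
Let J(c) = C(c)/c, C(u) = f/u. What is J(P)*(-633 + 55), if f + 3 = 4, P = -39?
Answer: -578/1521 ≈ -0.38001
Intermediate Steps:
f = 1 (f = -3 + 4 = 1)
C(u) = 1/u
J(c) = c**(-2) (J(c) = 1/(c*c) = c**(-2))
J(P)*(-633 + 55) = (-633 + 55)/(-39)**2 = (1/1521)*(-578) = -578/1521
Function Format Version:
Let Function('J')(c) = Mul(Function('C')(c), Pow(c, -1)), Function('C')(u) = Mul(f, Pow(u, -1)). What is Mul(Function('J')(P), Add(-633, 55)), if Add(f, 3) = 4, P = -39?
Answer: Rational(-578, 1521) ≈ -0.38001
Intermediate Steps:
f = 1 (f = Add(-3, 4) = 1)
Function('C')(u) = Pow(u, -1) (Function('C')(u) = Mul(1, Pow(u, -1)) = Pow(u, -1))
Function('J')(c) = Pow(c, -2) (Function('J')(c) = Mul(Pow(c, -1), Pow(c, -1)) = Pow(c, -2))
Mul(Function('J')(P), Add(-633, 55)) = Mul(Pow(-39, -2), Add(-633, 55)) = Mul(Rational(1, 1521), -578) = Rational(-578, 1521)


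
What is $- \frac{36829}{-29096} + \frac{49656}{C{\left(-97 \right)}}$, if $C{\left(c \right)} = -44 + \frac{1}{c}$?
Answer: $- \frac{46662500557}{41403608} \approx -1127.0$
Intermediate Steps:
$- \frac{36829}{-29096} + \frac{49656}{C{\left(-97 \right)}} = - \frac{36829}{-29096} + \frac{49656}{-44 + \frac{1}{-97}} = \left(-36829\right) \left(- \frac{1}{29096}\right) + \frac{49656}{-44 - \frac{1}{97}} = \frac{36829}{29096} + \frac{49656}{- \frac{4269}{97}} = \frac{36829}{29096} + 49656 \left(- \frac{97}{4269}\right) = \frac{36829}{29096} - \frac{1605544}{1423} = - \frac{46662500557}{41403608}$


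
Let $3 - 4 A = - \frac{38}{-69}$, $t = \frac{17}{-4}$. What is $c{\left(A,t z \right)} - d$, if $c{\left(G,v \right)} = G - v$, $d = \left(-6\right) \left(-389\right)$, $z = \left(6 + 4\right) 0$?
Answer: $- \frac{644015}{276} \approx -2333.4$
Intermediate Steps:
$t = - \frac{17}{4}$ ($t = 17 \left(- \frac{1}{4}\right) = - \frac{17}{4} \approx -4.25$)
$A = \frac{169}{276}$ ($A = \frac{3}{4} - \frac{\left(-38\right) \frac{1}{-69}}{4} = \frac{3}{4} - \frac{\left(-38\right) \left(- \frac{1}{69}\right)}{4} = \frac{3}{4} - \frac{19}{138} = \frac{169}{276} \approx 0.61232$)
$z = 0$ ($z = 10 \cdot 0 = 0$)
$d = 2334$
$c{\left(A,t z \right)} - d = \left(\frac{169}{276} - \left(- \frac{17}{4}\right) 0\right) - 2334 = \left(\frac{169}{276} - 0\right) - 2334 = \left(\frac{169}{276} + 0\right) - 2334 = \frac{169}{276} - 2334 = - \frac{644015}{276}$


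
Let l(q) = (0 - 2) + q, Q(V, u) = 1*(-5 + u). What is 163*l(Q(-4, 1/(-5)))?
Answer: -5868/5 ≈ -1173.6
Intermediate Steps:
Q(V, u) = -5 + u
l(q) = -2 + q
163*l(Q(-4, 1/(-5))) = 163*(-2 + (-5 + 1/(-5))) = 163*(-2 + (-5 - ⅕)) = 163*(-2 - 26/5) = 163*(-36/5) = -5868/5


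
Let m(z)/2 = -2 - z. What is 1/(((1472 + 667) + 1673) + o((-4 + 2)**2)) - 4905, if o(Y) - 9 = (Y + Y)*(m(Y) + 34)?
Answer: -19605284/3997 ≈ -4905.0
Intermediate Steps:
m(z) = -4 - 2*z (m(z) = 2*(-2 - z) = -4 - 2*z)
o(Y) = 9 + 2*Y*(30 - 2*Y) (o(Y) = 9 + (Y + Y)*((-4 - 2*Y) + 34) = 9 + (2*Y)*(30 - 2*Y) = 9 + 2*Y*(30 - 2*Y))
1/(((1472 + 667) + 1673) + o((-4 + 2)**2)) - 4905 = 1/(((1472 + 667) + 1673) + (9 - 4*(-4 + 2)**4 + 60*(-4 + 2)**2)) - 4905 = 1/((2139 + 1673) + (9 - 4*((-2)**2)**2 + 60*(-2)**2)) - 4905 = 1/(3812 + (9 - 4*4**2 + 60*4)) - 4905 = 1/(3812 + (9 - 4*16 + 240)) - 4905 = 1/(3812 + (9 - 64 + 240)) - 4905 = 1/(3812 + 185) - 4905 = 1/3997 - 4905 = -19605284/3997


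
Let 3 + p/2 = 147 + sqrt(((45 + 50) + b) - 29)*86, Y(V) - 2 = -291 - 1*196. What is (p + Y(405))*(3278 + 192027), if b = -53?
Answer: -38475085 + 33592460*sqrt(13) ≈ 8.2644e+7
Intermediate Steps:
Y(V) = -485 (Y(V) = 2 + (-291 - 1*196) = 2 + (-291 - 196) = 2 - 487 = -485)
p = 288 + 172*sqrt(13) (p = -6 + 2*(147 + sqrt(((45 + 50) - 53) - 29)*86) = -6 + 2*(147 + sqrt((95 - 53) - 29)*86) = -6 + 2*(147 + sqrt(42 - 29)*86) = -6 + 2*(147 + sqrt(13)*86) = -6 + 2*(147 + 86*sqrt(13)) = -6 + (294 + 172*sqrt(13)) = 288 + 172*sqrt(13) ≈ 908.16)
(p + Y(405))*(3278 + 192027) = ((288 + 172*sqrt(13)) - 485)*(3278 + 192027) = (-197 + 172*sqrt(13))*195305 = -38475085 + 33592460*sqrt(13)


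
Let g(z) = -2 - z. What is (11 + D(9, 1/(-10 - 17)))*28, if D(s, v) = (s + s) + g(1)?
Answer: 728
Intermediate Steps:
D(s, v) = -3 + 2*s (D(s, v) = (s + s) + (-2 - 1*1) = 2*s + (-2 - 1) = 2*s - 3 = -3 + 2*s)
(11 + D(9, 1/(-10 - 17)))*28 = (11 + (-3 + 2*9))*28 = (11 + (-3 + 18))*28 = (11 + 15)*28 = 26*28 = 728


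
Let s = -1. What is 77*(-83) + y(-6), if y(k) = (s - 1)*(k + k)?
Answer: -6367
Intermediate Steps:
y(k) = -4*k (y(k) = (-1 - 1)*(k + k) = -4*k)
77*(-83) + y(-6) = 77*(-83) - 4*(-6) = -6391 + 24 = -6367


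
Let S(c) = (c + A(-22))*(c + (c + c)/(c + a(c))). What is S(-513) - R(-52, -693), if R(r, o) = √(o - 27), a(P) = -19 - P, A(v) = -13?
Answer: 241434 - 12*I*√5 ≈ 2.4143e+5 - 26.833*I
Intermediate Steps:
R(r, o) = √(-27 + o)
S(c) = 17*c*(-13 + c)/19 (S(c) = (c - 13)*(c + (c + c)/(c + (-19 - c))) = (-13 + c)*(c + (2*c)/(-19)) = (-13 + c)*(c + (2*c)*(-1/19)) = (-13 + c)*(c - 2*c/19) = (-13 + c)*(17*c/19) = 17*c*(-13 + c)/19)
S(-513) - R(-52, -693) = (17/19)*(-513)*(-13 - 513) - √(-27 - 693) = (17/19)*(-513)*(-526) - √(-720) = 241434 - 12*I*√5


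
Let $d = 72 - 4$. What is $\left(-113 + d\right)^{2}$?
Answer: $2025$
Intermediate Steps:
$d = 68$ ($d = 72 - 4 = 68$)
$\left(-113 + d\right)^{2} = \left(-113 + 68\right)^{2} = \left(-45\right)^{2} = 2025$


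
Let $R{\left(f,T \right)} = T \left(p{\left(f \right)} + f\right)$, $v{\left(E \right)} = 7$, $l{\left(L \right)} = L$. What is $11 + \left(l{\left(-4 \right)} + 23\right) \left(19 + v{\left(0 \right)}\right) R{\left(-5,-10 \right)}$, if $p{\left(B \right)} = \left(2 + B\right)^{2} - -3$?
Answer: $-34569$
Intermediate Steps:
$p{\left(B \right)} = 3 + \left(2 + B\right)^{2}$ ($p{\left(B \right)} = \left(2 + B\right)^{2} + 3 = 3 + \left(2 + B\right)^{2}$)
$R{\left(f,T \right)} = T \left(3 + f + \left(2 + f\right)^{2}\right)$ ($R{\left(f,T \right)} = T \left(\left(3 + \left(2 + f\right)^{2}\right) + f\right) = T \left(3 + f + \left(2 + f\right)^{2}\right)$)
$11 + \left(l{\left(-4 \right)} + 23\right) \left(19 + v{\left(0 \right)}\right) R{\left(-5,-10 \right)} = 11 + \left(-4 + 23\right) \left(19 + 7\right) \left(- 10 \left(3 - 5 + \left(2 - 5\right)^{2}\right)\right) = 11 + 19 \cdot 26 \left(- 10 \left(3 - 5 + \left(-3\right)^{2}\right)\right) = 11 + 494 \left(- 10 \left(3 - 5 + 9\right)\right) = 11 + 494 \left(\left(-10\right) 7\right) = 11 + 494 \left(-70\right) = 11 - 34580 = -34569$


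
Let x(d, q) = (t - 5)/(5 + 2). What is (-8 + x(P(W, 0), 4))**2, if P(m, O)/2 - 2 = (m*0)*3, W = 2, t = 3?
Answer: 3364/49 ≈ 68.653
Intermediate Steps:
P(m, O) = 4 (P(m, O) = 4 + 2*((m*0)*3) = 4 + 2*(0*3) = 4 + 2*0 = 4 + 0 = 4)
x(d, q) = -2/7 (x(d, q) = (3 - 5)/(5 + 2) = -2/7)
(-8 + x(P(W, 0), 4))**2 = (-8 - 2/7)**2 = (-58/7)**2 = 3364/49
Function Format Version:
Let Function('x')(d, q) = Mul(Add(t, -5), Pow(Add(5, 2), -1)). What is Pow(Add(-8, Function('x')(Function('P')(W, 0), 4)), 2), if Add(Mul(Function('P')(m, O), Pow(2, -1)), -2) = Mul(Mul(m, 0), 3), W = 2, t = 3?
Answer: Rational(3364, 49) ≈ 68.653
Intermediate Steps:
Function('P')(m, O) = 4 (Function('P')(m, O) = Add(4, Mul(2, Mul(Mul(m, 0), 3))) = Add(4, Mul(2, Mul(0, 3))) = Add(4, Mul(2, 0)) = Add(4, 0) = 4)
Function('x')(d, q) = Rational(-2, 7) (Function('x')(d, q) = Mul(Add(3, -5), Pow(Add(5, 2), -1)) = Mul(-2, Pow(7, -1)) = Mul(-2, Rational(1, 7)) = Rational(-2, 7))
Pow(Add(-8, Function('x')(Function('P')(W, 0), 4)), 2) = Pow(Add(-8, Rational(-2, 7)), 2) = Pow(Rational(-58, 7), 2) = Rational(3364, 49)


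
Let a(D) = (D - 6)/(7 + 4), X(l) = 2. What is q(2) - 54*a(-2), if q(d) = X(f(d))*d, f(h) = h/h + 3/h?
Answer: 476/11 ≈ 43.273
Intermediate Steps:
f(h) = 1 + 3/h
q(d) = 2*d
a(D) = -6/11 + D/11 (a(D) = (-6 + D)/11 = (-6 + D)*(1/11) = -6/11 + D/11)
q(2) - 54*a(-2) = 2*2 - 54*(-6/11 + (1/11)*(-2)) = 4 - 54*(-6/11 - 2/11) = 4 - 54*(-8/11) = 4 + 432/11 = 476/11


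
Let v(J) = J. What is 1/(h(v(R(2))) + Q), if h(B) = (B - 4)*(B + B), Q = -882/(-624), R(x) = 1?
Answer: -104/477 ≈ -0.21803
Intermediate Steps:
Q = 147/104 (Q = -882*(-1/624) = 147/104 ≈ 1.4135)
h(B) = 2*B*(-4 + B) (h(B) = (-4 + B)*(2*B) = 2*B*(-4 + B))
1/(h(v(R(2))) + Q) = 1/(2*1*(-4 + 1) + 147/104) = 1/(2*1*(-3) + 147/104) = 1/(-6 + 147/104) = 1/(-477/104) = -104/477*1 = -104/477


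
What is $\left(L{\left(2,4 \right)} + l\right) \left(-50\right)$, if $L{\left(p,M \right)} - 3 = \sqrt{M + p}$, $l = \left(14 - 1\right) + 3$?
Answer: $-950 - 50 \sqrt{6} \approx -1072.5$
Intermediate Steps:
$l = 16$ ($l = 13 + 3 = 16$)
$L{\left(p,M \right)} = 3 + \sqrt{M + p}$
$\left(L{\left(2,4 \right)} + l\right) \left(-50\right) = \left(\left(3 + \sqrt{4 + 2}\right) + 16\right) \left(-50\right) = \left(\left(3 + \sqrt{6}\right) + 16\right) \left(-50\right) = \left(19 + \sqrt{6}\right) \left(-50\right) = -950 - 50 \sqrt{6}$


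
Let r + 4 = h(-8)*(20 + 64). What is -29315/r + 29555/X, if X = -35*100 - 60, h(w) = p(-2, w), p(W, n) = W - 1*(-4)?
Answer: -133181/712 ≈ -187.05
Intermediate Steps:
p(W, n) = 4 + W (p(W, n) = W + 4 = 4 + W)
h(w) = 2 (h(w) = 4 - 2 = 2)
r = 164 (r = -4 + 2*(20 + 64) = -4 + 2*84 = -4 + 168 = 164)
X = -3560 (X = -3500 - 60 = -3560)
-29315/r + 29555/X = -29315/164 + 29555/(-3560) = -29315*1/164 + 29555*(-1/3560) = -715/4 - 5911/712 = -133181/712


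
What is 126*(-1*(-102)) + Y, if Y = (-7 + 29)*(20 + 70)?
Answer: 14832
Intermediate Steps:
Y = 1980 (Y = 22*90 = 1980)
126*(-1*(-102)) + Y = 126*(-1*(-102)) + 1980 = 126*102 + 1980 = 12852 + 1980 = 14832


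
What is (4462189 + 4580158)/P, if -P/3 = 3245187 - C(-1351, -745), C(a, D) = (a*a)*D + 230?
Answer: -9042347/4089059106 ≈ -0.0022114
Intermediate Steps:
C(a, D) = 230 + D*a**2 (C(a, D) = a**2*D + 230 = D*a**2 + 230 = 230 + D*a**2)
P = -4089059106 (P = -3*(3245187 - (230 - 745*(-1351)**2)) = -3*(3245187 - (230 - 745*1825201)) = -3*(3245187 - (230 - 1359774745)) = -3*(3245187 - 1*(-1359774515)) = -3*(3245187 + 1359774515) = -3*1363019702 = -4089059106)
(4462189 + 4580158)/P = (4462189 + 4580158)/(-4089059106) = 9042347*(-1/4089059106) = -9042347/4089059106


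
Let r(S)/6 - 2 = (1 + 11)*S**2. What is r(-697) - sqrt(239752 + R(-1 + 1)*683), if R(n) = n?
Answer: 34978260 - 2*sqrt(59938) ≈ 3.4978e+7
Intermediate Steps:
r(S) = 12 + 72*S**2 (r(S) = 12 + 6*((1 + 11)*S**2) = 12 + 6*(12*S**2) = 12 + 72*S**2)
r(-697) - sqrt(239752 + R(-1 + 1)*683) = (12 + 72*(-697)**2) - sqrt(239752 + (-1 + 1)*683) = (12 + 72*485809) - sqrt(239752 + 0*683) = (12 + 34978248) - sqrt(239752 + 0) = 34978260 - sqrt(239752) = 34978260 - 2*sqrt(59938)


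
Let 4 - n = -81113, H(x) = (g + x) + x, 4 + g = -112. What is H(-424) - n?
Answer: -82081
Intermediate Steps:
g = -116 (g = -4 - 112 = -116)
H(x) = -116 + 2*x (H(x) = (-116 + x) + x = -116 + 2*x)
n = 81117 (n = 4 - 1*(-81113) = 4 + 81113 = 81117)
H(-424) - n = (-116 + 2*(-424)) - 1*81117 = (-116 - 848) - 81117 = -964 - 81117 = -82081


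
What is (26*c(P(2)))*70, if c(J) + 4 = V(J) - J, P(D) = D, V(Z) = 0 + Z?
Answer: -7280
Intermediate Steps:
V(Z) = Z
c(J) = -4 (c(J) = -4 + (J - J) = -4 + 0 = -4)
(26*c(P(2)))*70 = (26*(-4))*70 = -104*70 = -7280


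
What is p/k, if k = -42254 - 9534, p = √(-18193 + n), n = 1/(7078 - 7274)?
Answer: -I*√3565829/725032 ≈ -0.0026045*I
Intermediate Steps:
n = -1/196 (n = 1/(-196) = -1/196 ≈ -0.0051020)
p = I*√3565829/14 (p = √(-18193 - 1/196) = √(-3565829/196) = I*√3565829/14 ≈ 134.88*I)
k = -51788
p/k = (I*√3565829/14)/(-51788) = (I*√3565829/14)*(-1/51788) = -I*√3565829/725032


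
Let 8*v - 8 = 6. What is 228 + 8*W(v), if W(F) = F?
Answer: 242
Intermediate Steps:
v = 7/4 (v = 1 + (⅛)*6 = 1 + ¾ = 7/4 ≈ 1.7500)
228 + 8*W(v) = 228 + 8*(7/4) = 228 + 14 = 242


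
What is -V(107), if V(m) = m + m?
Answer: -214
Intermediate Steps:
V(m) = 2*m
-V(107) = -2*107 = -1*214 = -214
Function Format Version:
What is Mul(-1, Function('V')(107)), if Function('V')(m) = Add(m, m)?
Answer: -214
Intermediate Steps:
Function('V')(m) = Mul(2, m)
Mul(-1, Function('V')(107)) = Mul(-1, Mul(2, 107)) = Mul(-1, 214) = -214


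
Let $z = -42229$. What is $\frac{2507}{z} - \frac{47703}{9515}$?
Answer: $- \frac{185300372}{36528085} \approx -5.0728$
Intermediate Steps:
$\frac{2507}{z} - \frac{47703}{9515} = \frac{2507}{-42229} - \frac{47703}{9515} = 2507 \left(- \frac{1}{42229}\right) - \frac{47703}{9515} = - \frac{2507}{42229} - \frac{47703}{9515} = - \frac{185300372}{36528085}$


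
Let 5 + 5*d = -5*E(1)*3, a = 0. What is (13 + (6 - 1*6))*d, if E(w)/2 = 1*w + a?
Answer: -91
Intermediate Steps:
E(w) = 2*w (E(w) = 2*(1*w + 0) = 2*(w + 0) = 2*w)
d = -7 (d = -1 + (-10*3)/5 = -1 + (⅕)*(-30) = -1 - 6 = -7)
(13 + (6 - 1*6))*d = (13 + (6 - 1*6))*(-7) = (13 + (6 - 6))*(-7) = (13 + 0)*(-7) = 13*(-7) = -91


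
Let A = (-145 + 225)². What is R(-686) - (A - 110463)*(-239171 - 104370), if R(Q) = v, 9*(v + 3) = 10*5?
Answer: -321749163724/9 ≈ -3.5750e+10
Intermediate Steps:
v = 23/9 (v = -3 + (10*5)/9 = -3 + (⅑)*50 = -3 + 50/9 = 23/9 ≈ 2.5556)
A = 6400 (A = 80² = 6400)
R(Q) = 23/9
R(-686) - (A - 110463)*(-239171 - 104370) = 23/9 - (6400 - 110463)*(-239171 - 104370) = 23/9 - (-104063)*(-343541) = 23/9 - 1*35749907083 = 23/9 - 35749907083 = -321749163724/9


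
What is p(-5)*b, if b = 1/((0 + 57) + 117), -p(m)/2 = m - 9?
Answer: 14/87 ≈ 0.16092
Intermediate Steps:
p(m) = 18 - 2*m (p(m) = -2*(m - 9) = -2*(-9 + m) = 18 - 2*m)
b = 1/174 (b = 1/(57 + 117) = 1/174 ≈ 0.0057471)
p(-5)*b = (18 - 2*(-5))*(1/174) = (18 + 10)*(1/174) = 28*(1/174) = 14/87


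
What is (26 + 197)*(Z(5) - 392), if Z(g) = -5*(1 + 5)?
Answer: -94106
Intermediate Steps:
Z(g) = -30 (Z(g) = -5*6 = -30)
(26 + 197)*(Z(5) - 392) = (26 + 197)*(-30 - 392) = 223*(-422) = -94106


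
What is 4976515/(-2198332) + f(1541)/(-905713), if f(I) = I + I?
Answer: -4514069589419/1991057870716 ≈ -2.2672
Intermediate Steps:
f(I) = 2*I
4976515/(-2198332) + f(1541)/(-905713) = 4976515/(-2198332) + (2*1541)/(-905713) = 4976515*(-1/2198332) + 3082*(-1/905713) = -4976515/2198332 - 3082/905713 = -4514069589419/1991057870716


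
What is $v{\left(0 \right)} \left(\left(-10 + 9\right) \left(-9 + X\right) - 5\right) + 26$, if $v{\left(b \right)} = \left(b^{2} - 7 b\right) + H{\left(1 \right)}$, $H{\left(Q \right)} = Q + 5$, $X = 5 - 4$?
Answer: $44$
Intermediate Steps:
$X = 1$
$H{\left(Q \right)} = 5 + Q$
$v{\left(b \right)} = 6 + b^{2} - 7 b$ ($v{\left(b \right)} = \left(b^{2} - 7 b\right) + \left(5 + 1\right) = \left(b^{2} - 7 b\right) + 6 = 6 + b^{2} - 7 b$)
$v{\left(0 \right)} \left(\left(-10 + 9\right) \left(-9 + X\right) - 5\right) + 26 = \left(6 + 0^{2} - 0\right) \left(\left(-10 + 9\right) \left(-9 + 1\right) - 5\right) + 26 = \left(6 + 0 + 0\right) \left(\left(-1\right) \left(-8\right) - 5\right) + 26 = 6 \left(8 - 5\right) + 26 = 6 \cdot 3 + 26 = 18 + 26 = 44$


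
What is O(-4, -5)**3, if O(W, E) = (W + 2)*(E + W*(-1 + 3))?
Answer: 17576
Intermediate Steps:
O(W, E) = (2 + W)*(E + 2*W) (O(W, E) = (2 + W)*(E + W*2) = (2 + W)*(E + 2*W))
O(-4, -5)**3 = (2*(-5) + 2*(-4)**2 + 4*(-4) - 5*(-4))**3 = (-10 + 2*16 - 16 + 20)**3 = (-10 + 32 - 16 + 20)**3 = 26**3 = 17576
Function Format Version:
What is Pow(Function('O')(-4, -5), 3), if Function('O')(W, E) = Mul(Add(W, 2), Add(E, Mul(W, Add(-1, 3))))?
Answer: 17576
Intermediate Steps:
Function('O')(W, E) = Mul(Add(2, W), Add(E, Mul(2, W))) (Function('O')(W, E) = Mul(Add(2, W), Add(E, Mul(W, 2))) = Mul(Add(2, W), Add(E, Mul(2, W))))
Pow(Function('O')(-4, -5), 3) = Pow(Add(Mul(2, -5), Mul(2, Pow(-4, 2)), Mul(4, -4), Mul(-5, -4)), 3) = Pow(Add(-10, Mul(2, 16), -16, 20), 3) = Pow(Add(-10, 32, -16, 20), 3) = Pow(26, 3) = 17576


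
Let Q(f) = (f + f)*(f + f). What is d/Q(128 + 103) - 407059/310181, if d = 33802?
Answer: -38199781517/33103136682 ≈ -1.1540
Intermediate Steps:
Q(f) = 4*f**2 (Q(f) = (2*f)*(2*f) = 4*f**2)
d/Q(128 + 103) - 407059/310181 = 33802/((4*(128 + 103)**2)) - 407059/310181 = 33802/((4*231**2)) - 407059*1/310181 = 33802/((4*53361)) - 407059/310181 = 33802/213444 - 407059/310181 = 33802*(1/213444) - 407059/310181 = 16901/106722 - 407059/310181 = -38199781517/33103136682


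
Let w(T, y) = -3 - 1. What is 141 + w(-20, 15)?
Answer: 137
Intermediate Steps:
w(T, y) = -4
141 + w(-20, 15) = 141 - 4 = 137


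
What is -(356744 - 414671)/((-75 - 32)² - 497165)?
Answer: -57927/485716 ≈ -0.11926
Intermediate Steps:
-(356744 - 414671)/((-75 - 32)² - 497165) = -(-57927)/((-107)² - 497165) = -(-57927)/(11449 - 497165) = -(-57927)/(-485716) = -(-57927)*(-1)/485716 = -1*57927/485716 = -57927/485716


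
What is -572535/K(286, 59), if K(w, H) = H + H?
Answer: -572535/118 ≈ -4852.0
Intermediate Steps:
K(w, H) = 2*H
-572535/K(286, 59) = -572535/(2*59) = -572535/118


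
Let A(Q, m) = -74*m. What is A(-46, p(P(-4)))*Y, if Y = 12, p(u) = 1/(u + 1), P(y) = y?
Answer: 296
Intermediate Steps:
p(u) = 1/(1 + u)
A(-46, p(P(-4)))*Y = -74/(1 - 4)*12 = -74/(-3)*12 = -74*(-⅓)*12 = (74/3)*12 = 296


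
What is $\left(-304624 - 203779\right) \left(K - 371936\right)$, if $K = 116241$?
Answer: $129996105085$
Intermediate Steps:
$\left(-304624 - 203779\right) \left(K - 371936\right) = \left(-304624 - 203779\right) \left(116241 - 371936\right) = \left(-508403\right) \left(-255695\right) = 129996105085$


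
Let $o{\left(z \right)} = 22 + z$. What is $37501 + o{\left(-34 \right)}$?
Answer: $37489$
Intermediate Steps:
$37501 + o{\left(-34 \right)} = 37501 + \left(22 - 34\right) = 37501 - 12 = 37489$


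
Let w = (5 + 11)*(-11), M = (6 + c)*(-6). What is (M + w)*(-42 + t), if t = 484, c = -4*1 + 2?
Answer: -88400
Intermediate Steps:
c = -2 (c = -4 + 2 = -2)
M = -24 (M = (6 - 2)*(-6) = 4*(-6) = -24)
w = -176 (w = 16*(-11) = -176)
(M + w)*(-42 + t) = (-24 - 176)*(-42 + 484) = -200*442 = -88400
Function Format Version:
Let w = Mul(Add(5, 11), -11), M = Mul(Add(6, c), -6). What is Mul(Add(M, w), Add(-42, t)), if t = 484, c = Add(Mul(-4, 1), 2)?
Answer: -88400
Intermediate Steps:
c = -2 (c = Add(-4, 2) = -2)
M = -24 (M = Mul(Add(6, -2), -6) = Mul(4, -6) = -24)
w = -176 (w = Mul(16, -11) = -176)
Mul(Add(M, w), Add(-42, t)) = Mul(Add(-24, -176), Add(-42, 484)) = Mul(-200, 442) = -88400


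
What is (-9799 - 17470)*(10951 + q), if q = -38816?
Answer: 759850685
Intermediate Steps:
(-9799 - 17470)*(10951 + q) = (-9799 - 17470)*(10951 - 38816) = -27269*(-27865) = 759850685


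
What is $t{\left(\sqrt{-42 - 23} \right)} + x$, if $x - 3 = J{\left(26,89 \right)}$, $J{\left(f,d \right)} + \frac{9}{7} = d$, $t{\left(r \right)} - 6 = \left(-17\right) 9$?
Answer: $- \frac{394}{7} \approx -56.286$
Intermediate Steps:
$t{\left(r \right)} = -147$ ($t{\left(r \right)} = 6 - 153 = -147$)
$J{\left(f,d \right)} = - \frac{9}{7} + d$
$x = \frac{635}{7}$ ($x = 3 + \left(- \frac{9}{7} + 89\right) = 3 + \frac{614}{7} = \frac{635}{7} \approx 90.714$)
$t{\left(\sqrt{-42 - 23} \right)} + x = -147 + \frac{635}{7} = - \frac{394}{7}$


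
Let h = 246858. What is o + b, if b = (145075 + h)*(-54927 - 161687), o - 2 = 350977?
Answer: -84897823883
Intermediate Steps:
o = 350979 (o = 2 + 350977 = 350979)
b = -84898174862 (b = (145075 + 246858)*(-54927 - 161687) = 391933*(-216614) = -84898174862)
o + b = 350979 - 84898174862 = -84897823883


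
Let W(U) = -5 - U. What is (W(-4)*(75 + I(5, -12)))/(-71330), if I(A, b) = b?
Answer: 9/10190 ≈ 0.00088322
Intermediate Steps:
(W(-4)*(75 + I(5, -12)))/(-71330) = ((-5 - 1*(-4))*(75 - 12))/(-71330) = ((-5 + 4)*63)*(-1/71330) = -1*63*(-1/71330) = -63*(-1/71330) = 9/10190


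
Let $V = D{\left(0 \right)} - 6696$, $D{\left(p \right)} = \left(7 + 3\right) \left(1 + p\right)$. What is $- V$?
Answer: $6686$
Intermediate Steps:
$D{\left(p \right)} = 10 + 10 p$ ($D{\left(p \right)} = 10 \left(1 + p\right) = 10 + 10 p$)
$V = -6686$ ($V = \left(10 + 10 \cdot 0\right) - 6696 = \left(10 + 0\right) - 6696 = 10 - 6696 = -6686$)
$- V = \left(-1\right) \left(-6686\right) = 6686$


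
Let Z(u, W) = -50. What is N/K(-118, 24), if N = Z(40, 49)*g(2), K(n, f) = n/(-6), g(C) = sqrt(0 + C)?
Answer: -150*sqrt(2)/59 ≈ -3.5955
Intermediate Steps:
g(C) = sqrt(C)
K(n, f) = -n/6 (K(n, f) = n*(-1/6) = -n/6)
N = -50*sqrt(2) ≈ -70.711
N/K(-118, 24) = (-50*sqrt(2))/((-1/6*(-118))) = (-50*sqrt(2))/(59/3) = -50*sqrt(2)*(3/59) = -150*sqrt(2)/59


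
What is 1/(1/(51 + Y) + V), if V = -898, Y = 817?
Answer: -868/779463 ≈ -0.0011136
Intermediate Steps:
1/(1/(51 + Y) + V) = 1/(1/(51 + 817) - 898) = 1/(1/868 - 898) = 1/(-779463/868) = -868/779463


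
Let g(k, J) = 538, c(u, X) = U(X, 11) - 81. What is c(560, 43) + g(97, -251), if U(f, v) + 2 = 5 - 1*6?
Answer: 454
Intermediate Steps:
U(f, v) = -3 (U(f, v) = -2 + (5 - 1*6) = -2 + (5 - 6) = -2 - 1 = -3)
c(u, X) = -84 (c(u, X) = -3 - 81 = -84)
c(560, 43) + g(97, -251) = -84 + 538 = 454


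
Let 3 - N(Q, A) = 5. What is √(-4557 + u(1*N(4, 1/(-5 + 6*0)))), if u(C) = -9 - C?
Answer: 2*I*√1141 ≈ 67.557*I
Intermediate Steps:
N(Q, A) = -2 (N(Q, A) = 3 - 1*5 = 3 - 5 = -2)
√(-4557 + u(1*N(4, 1/(-5 + 6*0)))) = √(-4557 + (-9 - (-2))) = √(-4557 + (-9 - 1*(-2))) = √(-4557 + (-9 + 2)) = √(-4557 - 7) = √(-4564) = 2*I*√1141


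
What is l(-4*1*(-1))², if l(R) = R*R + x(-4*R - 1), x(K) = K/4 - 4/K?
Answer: 664225/4624 ≈ 143.65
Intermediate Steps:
x(K) = -4/K + K/4 (x(K) = K*(¼) - 4/K = K/4 - 4/K = -4/K + K/4)
l(R) = -¼ + R² - R - 4/(-1 - 4*R) (l(R) = R*R + (-4/(-4*R - 1) + (-4*R - 1)/4) = R² + (-4/(-1 - 4*R) + (-1 - 4*R)/4) = R² + (-4/(-1 - 4*R) + (-¼ - R)) = R² + (-¼ - R - 4/(-1 - 4*R)) = -¼ + R² - R - 4/(-1 - 4*R))
l(-4*1*(-1))² = ((15 - 12*(-4*1*(-1))² - 8*(-4*1)*(-1) + 16*(-4*1*(-1))³)/(4*(1 + 4*(-4*1*(-1)))))² = ((15 - 12*(-4*(-1))² - (-32)*(-1) + 16*(-4*(-1))³)/(4*(1 + 4*(-4*(-1)))))² = ((15 - 12*4² - 8*4 + 16*4³)/(4*(1 + 4*4)))² = ((15 - 12*16 - 32 + 16*64)/(4*(1 + 16)))² = ((¼)*(15 - 192 - 32 + 1024)/17)² = ((¼)*(1/17)*815)² = (815/68)² = 664225/4624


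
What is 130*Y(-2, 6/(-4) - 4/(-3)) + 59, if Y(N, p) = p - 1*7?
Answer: -2618/3 ≈ -872.67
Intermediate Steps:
Y(N, p) = -7 + p (Y(N, p) = p - 7 = -7 + p)
130*Y(-2, 6/(-4) - 4/(-3)) + 59 = 130*(-7 + (6/(-4) - 4/(-3))) + 59 = 130*(-7 + (6*(-¼) - 4*(-⅓))) + 59 = 130*(-7 + (-3/2 + 4/3)) + 59 = 130*(-7 - ⅙) + 59 = 130*(-43/6) + 59 = -2795/3 + 59 = -2618/3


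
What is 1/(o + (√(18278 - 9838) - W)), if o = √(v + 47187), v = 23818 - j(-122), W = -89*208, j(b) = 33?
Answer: 1/(2*(9256 + √2110 + √17743)) ≈ 5.2993e-5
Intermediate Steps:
W = -18512
v = 23785 (v = 23818 - 1*33 = 23818 - 33 = 23785)
o = 2*√17743 (o = √(23785 + 47187) = √70972 = 2*√17743 ≈ 266.41)
1/(o + (√(18278 - 9838) - W)) = 1/(2*√17743 + (√(18278 - 9838) - 1*(-18512))) = 1/(2*√17743 + (√8440 + 18512)) = 1/(2*√17743 + (2*√2110 + 18512)) = 1/(2*√17743 + (18512 + 2*√2110)) = 1/(18512 + 2*√2110 + 2*√17743)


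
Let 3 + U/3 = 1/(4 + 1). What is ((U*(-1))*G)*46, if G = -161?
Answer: -311052/5 ≈ -62210.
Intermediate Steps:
U = -42/5 (U = -9 + 3/(4 + 1) = -9 + 3/5 = -42/5 ≈ -8.4000)
((U*(-1))*G)*46 = (-42/5*(-1)*(-161))*46 = ((42/5)*(-161))*46 = -6762/5*46 = -311052/5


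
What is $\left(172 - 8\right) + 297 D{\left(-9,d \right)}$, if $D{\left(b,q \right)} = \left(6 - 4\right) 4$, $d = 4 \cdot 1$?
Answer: $2540$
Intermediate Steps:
$d = 4$
$D{\left(b,q \right)} = 8$ ($D{\left(b,q \right)} = 2 \cdot 4 = 8$)
$\left(172 - 8\right) + 297 D{\left(-9,d \right)} = \left(172 - 8\right) + 297 \cdot 8 = \left(172 - 8\right) + 2376 = 164 + 2376 = 2540$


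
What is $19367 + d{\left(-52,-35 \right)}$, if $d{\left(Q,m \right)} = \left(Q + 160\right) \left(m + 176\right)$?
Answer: $34595$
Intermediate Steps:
$d{\left(Q,m \right)} = \left(160 + Q\right) \left(176 + m\right)$
$19367 + d{\left(-52,-35 \right)} = 19367 + \left(28160 + 160 \left(-35\right) + 176 \left(-52\right) - -1820\right) = 19367 + \left(28160 - 5600 - 9152 + 1820\right) = 19367 + 15228 = 34595$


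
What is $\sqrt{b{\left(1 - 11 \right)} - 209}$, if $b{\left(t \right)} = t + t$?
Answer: $i \sqrt{229} \approx 15.133 i$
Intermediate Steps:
$b{\left(t \right)} = 2 t$
$\sqrt{b{\left(1 - 11 \right)} - 209} = \sqrt{2 \left(1 - 11\right) - 209} = \sqrt{2 \left(-10\right) - 209} = \sqrt{-20 - 209} = \sqrt{-229} = i \sqrt{229}$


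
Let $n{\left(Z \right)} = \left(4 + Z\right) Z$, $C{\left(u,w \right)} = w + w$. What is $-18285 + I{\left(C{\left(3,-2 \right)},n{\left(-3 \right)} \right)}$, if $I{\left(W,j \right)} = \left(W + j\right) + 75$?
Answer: $-18217$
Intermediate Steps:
$C{\left(u,w \right)} = 2 w$
$n{\left(Z \right)} = Z \left(4 + Z\right)$
$I{\left(W,j \right)} = 75 + W + j$
$-18285 + I{\left(C{\left(3,-2 \right)},n{\left(-3 \right)} \right)} = -18285 + \left(75 + 2 \left(-2\right) - 3 \left(4 - 3\right)\right) = -18285 - -68 = -18285 + 68 = -18217$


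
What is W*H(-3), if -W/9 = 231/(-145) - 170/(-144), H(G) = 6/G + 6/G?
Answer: -4307/290 ≈ -14.852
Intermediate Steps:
H(G) = 12/G
W = 4307/1160 (W = -9*(231/(-145) - 170/(-144)) = -9*(231*(-1/145) - 170*(-1/144)) = -9*(-231/145 + 85/72) = -9*(-4307/10440) = 4307/1160 ≈ 3.7129)
W*H(-3) = 4307*(12/(-3))/1160 = 4307*(12*(-⅓))/1160 = (4307/1160)*(-4) = -4307/290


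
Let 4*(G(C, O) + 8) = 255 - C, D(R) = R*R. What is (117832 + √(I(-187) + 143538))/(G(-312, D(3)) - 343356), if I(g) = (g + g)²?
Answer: -471328/1372889 - 4*√283414/1372889 ≈ -0.34486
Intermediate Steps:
I(g) = 4*g² (I(g) = (2*g)² = 4*g²)
D(R) = R²
G(C, O) = 223/4 - C/4 (G(C, O) = -8 + (255 - C)/4 = -8 + (255/4 - C/4) = 223/4 - C/4)
(117832 + √(I(-187) + 143538))/(G(-312, D(3)) - 343356) = (117832 + √(4*(-187)² + 143538))/((223/4 - ¼*(-312)) - 343356) = (117832 + √(4*34969 + 143538))/((223/4 + 78) - 343356) = (117832 + √(139876 + 143538))/(535/4 - 343356) = (117832 + √283414)/(-1372889/4) = (117832 + √283414)*(-4/1372889) = -471328/1372889 - 4*√283414/1372889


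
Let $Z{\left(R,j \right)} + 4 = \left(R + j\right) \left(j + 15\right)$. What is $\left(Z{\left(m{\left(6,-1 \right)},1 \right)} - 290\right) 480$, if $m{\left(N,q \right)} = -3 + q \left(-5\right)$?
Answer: $-118080$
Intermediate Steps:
$m{\left(N,q \right)} = -3 - 5 q$
$Z{\left(R,j \right)} = -4 + \left(15 + j\right) \left(R + j\right)$ ($Z{\left(R,j \right)} = -4 + \left(R + j\right) \left(j + 15\right) = -4 + \left(R + j\right) \left(15 + j\right) = -4 + \left(15 + j\right) \left(R + j\right)$)
$\left(Z{\left(m{\left(6,-1 \right)},1 \right)} - 290\right) 480 = \left(\left(-4 + 1^{2} + 15 \left(-3 - -5\right) + 15 \cdot 1 + \left(-3 - -5\right) 1\right) - 290\right) 480 = \left(\left(-4 + 1 + 15 \left(-3 + 5\right) + 15 + \left(-3 + 5\right) 1\right) - 290\right) 480 = \left(\left(-4 + 1 + 15 \cdot 2 + 15 + 2 \cdot 1\right) - 290\right) 480 = \left(\left(-4 + 1 + 30 + 15 + 2\right) - 290\right) 480 = \left(44 - 290\right) 480 = \left(-246\right) 480 = -118080$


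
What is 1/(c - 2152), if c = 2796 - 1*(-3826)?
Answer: 1/4470 ≈ 0.00022371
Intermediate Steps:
c = 6622 (c = 2796 + 3826 = 6622)
1/(c - 2152) = 1/(6622 - 2152) = 1/4470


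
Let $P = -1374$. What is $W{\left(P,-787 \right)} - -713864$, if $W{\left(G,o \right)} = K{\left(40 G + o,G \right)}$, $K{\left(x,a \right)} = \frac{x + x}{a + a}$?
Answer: $\frac{980904883}{1374} \approx 7.1391 \cdot 10^{5}$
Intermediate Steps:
$K{\left(x,a \right)} = \frac{x}{a}$ ($K{\left(x,a \right)} = \frac{2 x}{2 a} = 2 x \frac{1}{2 a} = \frac{x}{a}$)
$W{\left(G,o \right)} = \frac{o + 40 G}{G}$ ($W{\left(G,o \right)} = \frac{40 G + o}{G} = \frac{o + 40 G}{G}$)
$W{\left(P,-787 \right)} - -713864 = \left(40 - \frac{787}{-1374}\right) - -713864 = \left(40 - - \frac{787}{1374}\right) + 713864 = \left(40 + \frac{787}{1374}\right) + 713864 = \frac{55747}{1374} + 713864 = \frac{980904883}{1374}$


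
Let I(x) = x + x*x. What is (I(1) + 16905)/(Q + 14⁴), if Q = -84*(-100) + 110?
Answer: 1537/4266 ≈ 0.36029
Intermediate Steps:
Q = 8510 (Q = 8400 + 110 = 8510)
I(x) = x + x²
(I(1) + 16905)/(Q + 14⁴) = (1*(1 + 1) + 16905)/(8510 + 14⁴) = (1*2 + 16905)/(8510 + 38416) = (2 + 16905)/46926 = 16907*(1/46926) = 1537/4266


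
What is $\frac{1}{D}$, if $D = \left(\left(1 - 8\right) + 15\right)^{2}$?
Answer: $\frac{1}{64} \approx 0.015625$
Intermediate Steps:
$D = 64$ ($D = \left(\left(1 - 8\right) + 15\right)^{2} = \left(-7 + 15\right)^{2} = 8^{2} = 64$)
$\frac{1}{D} = \frac{1}{64}$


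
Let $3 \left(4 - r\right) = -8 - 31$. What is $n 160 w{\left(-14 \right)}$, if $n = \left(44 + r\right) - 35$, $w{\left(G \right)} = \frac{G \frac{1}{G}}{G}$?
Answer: $- \frac{2080}{7} \approx -297.14$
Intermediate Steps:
$r = 17$ ($r = 4 - \frac{-8 - 31}{3} = 4 - -13 = 4 + 13 = 17$)
$w{\left(G \right)} = \frac{1}{G}$ ($w{\left(G \right)} = 1 \frac{1}{G} = \frac{1}{G}$)
$n = 26$ ($n = \left(44 + 17\right) - 35 = 61 - 35 = 26$)
$n 160 w{\left(-14 \right)} = \frac{26 \cdot 160}{-14} = 4160 \left(- \frac{1}{14}\right) = - \frac{2080}{7}$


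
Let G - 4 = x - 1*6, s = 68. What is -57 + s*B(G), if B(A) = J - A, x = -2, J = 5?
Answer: 555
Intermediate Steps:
G = -4 (G = 4 + (-2 - 1*6) = 4 + (-2 - 6) = 4 - 8 = -4)
B(A) = 5 - A
-57 + s*B(G) = -57 + 68*(5 - 1*(-4)) = -57 + 68*(5 + 4) = -57 + 68*9 = -57 + 612 = 555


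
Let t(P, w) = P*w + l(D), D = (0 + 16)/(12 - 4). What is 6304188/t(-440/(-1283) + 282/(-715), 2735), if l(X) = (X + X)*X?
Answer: -578311534086/12176965 ≈ -47492.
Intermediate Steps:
D = 2 (D = 16/8 = 16*(⅛) = 2)
l(X) = 2*X² (l(X) = (2*X)*X = 2*X²)
t(P, w) = 8 + P*w (t(P, w) = P*w + 2*2² = P*w + 2*4 = P*w + 8 = 8 + P*w)
6304188/t(-440/(-1283) + 282/(-715), 2735) = 6304188/(8 + (-440/(-1283) + 282/(-715))*2735) = 6304188/(8 + (-440*(-1/1283) + 282*(-1/715))*2735) = 6304188/(8 + (440/1283 - 282/715)*2735) = 6304188/(8 - 47206/917345*2735) = 6304188/(8 - 25821682/183469) = 6304188/(-24353930/183469) = 6304188*(-183469/24353930) = -578311534086/12176965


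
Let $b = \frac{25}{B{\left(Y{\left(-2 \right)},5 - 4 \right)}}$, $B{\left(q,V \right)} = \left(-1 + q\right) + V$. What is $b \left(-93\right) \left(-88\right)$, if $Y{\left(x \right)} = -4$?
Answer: $-51150$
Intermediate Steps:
$B{\left(q,V \right)} = -1 + V + q$
$b = - \frac{25}{4}$ ($b = \frac{25}{-1 + \left(5 - 4\right) - 4} = \frac{25}{-1 + 1 - 4} = \frac{25}{-4} = 25 \left(- \frac{1}{4}\right) = - \frac{25}{4} \approx -6.25$)
$b \left(-93\right) \left(-88\right) = \left(- \frac{25}{4}\right) \left(-93\right) \left(-88\right) = \frac{2325}{4} \left(-88\right) = -51150$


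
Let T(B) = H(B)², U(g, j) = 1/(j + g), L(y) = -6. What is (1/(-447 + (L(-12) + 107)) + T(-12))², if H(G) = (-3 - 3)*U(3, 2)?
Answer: 154529761/74822500 ≈ 2.0653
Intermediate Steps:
U(g, j) = 1/(g + j)
H(G) = -6/5 (H(G) = (-3 - 3)/(3 + 2) = -6/5)
T(B) = 36/25 (T(B) = (-6/5)² = 36/25)
(1/(-447 + (L(-12) + 107)) + T(-12))² = (1/(-447 + (-6 + 107)) + 36/25)² = (1/(-447 + 101) + 36/25)² = (1/(-346) + 36/25)² = (-1/346 + 36/25)² = (12431/8650)² = 154529761/74822500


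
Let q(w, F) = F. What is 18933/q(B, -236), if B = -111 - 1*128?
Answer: -18933/236 ≈ -80.225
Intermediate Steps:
B = -239 (B = -111 - 128 = -239)
18933/q(B, -236) = 18933/(-236) = 18933*(-1/236) = -18933/236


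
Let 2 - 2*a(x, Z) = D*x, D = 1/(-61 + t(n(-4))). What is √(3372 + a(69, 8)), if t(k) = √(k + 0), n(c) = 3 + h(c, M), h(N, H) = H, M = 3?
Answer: √(823150 - 13492*√6)/(2*√(61 - √6)) ≈ 58.083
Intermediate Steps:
n(c) = 6 (n(c) = 3 + 3 = 6)
t(k) = √k
D = 1/(-61 + √6) ≈ -0.017079
a(x, Z) = 1 - x*(-61/3715 - √6/3715)/2 (a(x, Z) = 1 - (-61/3715 - √6/3715)*x/2 = 1 - x*(-61/3715 - √6/3715)/2)
√(3372 + a(69, 8)) = √(3372 + (1 + (61/7430)*69 + (1/7430)*69*√6)) = √(3372 + (1 + 4209/7430 + 69*√6/7430)) = √(3372 + (11639/7430 + 69*√6/7430)) = √(25065599/7430 + 69*√6/7430)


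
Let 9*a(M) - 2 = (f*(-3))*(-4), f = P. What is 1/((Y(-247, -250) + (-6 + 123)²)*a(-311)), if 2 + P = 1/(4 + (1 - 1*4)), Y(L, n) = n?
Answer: -9/134390 ≈ -6.6969e-5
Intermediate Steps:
P = -1 (P = -2 + 1/(4 + (1 - 1*4)) = -2 + 1/(4 + (1 - 4)) = -2 + 1/(4 - 3) = -2 + 1/1 = -2 + 1 = -1)
f = -1
a(M) = -10/9 (a(M) = 2/9 + (-1*(-3)*(-4))/9 = 2/9 + (3*(-4))/9 = 2/9 + (⅑)*(-12) = 2/9 - 4/3 = -10/9)
1/((Y(-247, -250) + (-6 + 123)²)*a(-311)) = 1/((-250 + (-6 + 123)²)*(-10/9)) = -9/10/(-250 + 117²) = -9/10/(-250 + 13689) = -9/10/13439 = (1/13439)*(-9/10) = -9/134390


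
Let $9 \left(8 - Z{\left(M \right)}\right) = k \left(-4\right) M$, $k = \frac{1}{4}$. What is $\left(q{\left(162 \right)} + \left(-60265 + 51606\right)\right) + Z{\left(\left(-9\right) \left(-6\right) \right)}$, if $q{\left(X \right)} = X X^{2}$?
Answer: $4242883$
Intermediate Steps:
$q{\left(X \right)} = X^{3}$
$k = \frac{1}{4} \approx 0.25$
$Z{\left(M \right)} = 8 + \frac{M}{9}$ ($Z{\left(M \right)} = 8 - \frac{\frac{1}{4} \left(-4\right) M}{9} = 8 - \frac{\left(-1\right) M}{9} = 8 + \frac{M}{9}$)
$\left(q{\left(162 \right)} + \left(-60265 + 51606\right)\right) + Z{\left(\left(-9\right) \left(-6\right) \right)} = \left(162^{3} + \left(-60265 + 51606\right)\right) + \left(8 + \frac{\left(-9\right) \left(-6\right)}{9}\right) = \left(4251528 - 8659\right) + \left(8 + \frac{1}{9} \cdot 54\right) = 4242869 + \left(8 + 6\right) = 4242869 + 14 = 4242883$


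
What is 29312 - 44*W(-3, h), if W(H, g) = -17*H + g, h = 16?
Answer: 26364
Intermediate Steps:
W(H, g) = g - 17*H
29312 - 44*W(-3, h) = 29312 - 44*(16 - 17*(-3)) = 29312 - 44*(16 + 51) = 29312 - 44*67 = 29312 - 1*2948 = 29312 - 2948 = 26364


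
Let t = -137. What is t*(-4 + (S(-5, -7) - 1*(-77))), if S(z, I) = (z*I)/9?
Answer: -94804/9 ≈ -10534.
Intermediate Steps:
S(z, I) = I*z/9 (S(z, I) = (I*z)*(⅑) = I*z/9)
t*(-4 + (S(-5, -7) - 1*(-77))) = -137*(-4 + ((⅑)*(-7)*(-5) - 1*(-77))) = -137*(-4 + (35/9 + 77)) = -137*(-4 + 728/9) = -137*692/9 = -94804/9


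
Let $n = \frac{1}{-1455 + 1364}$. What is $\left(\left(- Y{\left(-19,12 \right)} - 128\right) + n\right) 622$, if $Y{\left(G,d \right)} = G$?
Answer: $- \frac{6170240}{91} \approx -67805.0$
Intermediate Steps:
$n = - \frac{1}{91}$ ($n = \frac{1}{-91} = - \frac{1}{91} \approx -0.010989$)
$\left(\left(- Y{\left(-19,12 \right)} - 128\right) + n\right) 622 = \left(\left(\left(-1\right) \left(-19\right) - 128\right) - \frac{1}{91}\right) 622 = \left(\left(19 - 128\right) - \frac{1}{91}\right) 622 = \left(-109 - \frac{1}{91}\right) 622 = \left(- \frac{9920}{91}\right) 622 = - \frac{6170240}{91}$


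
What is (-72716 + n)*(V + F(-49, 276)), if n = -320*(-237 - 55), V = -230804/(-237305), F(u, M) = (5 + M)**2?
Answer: 388327781518116/237305 ≈ 1.6364e+9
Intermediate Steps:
V = 230804/237305 (V = -230804*(-1/237305) = 230804/237305 ≈ 0.97260)
n = 93440 (n = -320*(-292) = 93440)
(-72716 + n)*(V + F(-49, 276)) = (-72716 + 93440)*(230804/237305 + (5 + 276)**2) = 20724*(230804/237305 + 281**2) = 20724*(230804/237305 + 78961) = 20724*(18738070909/237305) = 388327781518116/237305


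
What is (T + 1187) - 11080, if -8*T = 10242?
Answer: -44693/4 ≈ -11173.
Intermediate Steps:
T = -5121/4 (T = -⅛*10242 = -5121/4 ≈ -1280.3)
(T + 1187) - 11080 = (-5121/4 + 1187) - 11080 = -373/4 - 11080 = -44693/4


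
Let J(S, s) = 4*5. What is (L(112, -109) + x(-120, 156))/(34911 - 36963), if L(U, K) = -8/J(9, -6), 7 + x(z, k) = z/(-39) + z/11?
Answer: 10891/1467180 ≈ 0.0074231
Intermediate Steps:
J(S, s) = 20
x(z, k) = -7 + 28*z/429 (x(z, k) = -7 + (z/(-39) + z/11) = -7 + (z*(-1/39) + z*(1/11)) = -7 + (-z/39 + z/11) = -7 + 28*z/429)
L(U, K) = -⅖ (L(U, K) = -8/20 = -8*1/20 = -⅖)
(L(112, -109) + x(-120, 156))/(34911 - 36963) = (-⅖ + (-7 + (28/429)*(-120)))/(34911 - 36963) = (-⅖ + (-7 - 1120/143))/(-2052) = (-⅖ - 2121/143)*(-1/2052) = -10891/715*(-1/2052) = 10891/1467180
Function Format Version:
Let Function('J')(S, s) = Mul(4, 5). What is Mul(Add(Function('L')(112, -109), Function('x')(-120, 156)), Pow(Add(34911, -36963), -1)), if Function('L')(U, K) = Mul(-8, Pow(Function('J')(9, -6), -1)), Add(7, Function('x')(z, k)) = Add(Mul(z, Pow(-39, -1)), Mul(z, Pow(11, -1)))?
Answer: Rational(10891, 1467180) ≈ 0.0074231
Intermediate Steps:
Function('J')(S, s) = 20
Function('x')(z, k) = Add(-7, Mul(Rational(28, 429), z)) (Function('x')(z, k) = Add(-7, Add(Mul(z, Pow(-39, -1)), Mul(z, Pow(11, -1)))) = Add(-7, Add(Mul(z, Rational(-1, 39)), Mul(z, Rational(1, 11)))) = Add(-7, Add(Mul(Rational(-1, 39), z), Mul(Rational(1, 11), z))) = Add(-7, Mul(Rational(28, 429), z)))
Function('L')(U, K) = Rational(-2, 5) (Function('L')(U, K) = Mul(-8, Pow(20, -1)) = Mul(-8, Rational(1, 20)) = Rational(-2, 5))
Mul(Add(Function('L')(112, -109), Function('x')(-120, 156)), Pow(Add(34911, -36963), -1)) = Mul(Add(Rational(-2, 5), Add(-7, Mul(Rational(28, 429), -120))), Pow(Add(34911, -36963), -1)) = Mul(Add(Rational(-2, 5), Add(-7, Rational(-1120, 143))), Pow(-2052, -1)) = Mul(Add(Rational(-2, 5), Rational(-2121, 143)), Rational(-1, 2052)) = Mul(Rational(-10891, 715), Rational(-1, 2052)) = Rational(10891, 1467180)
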